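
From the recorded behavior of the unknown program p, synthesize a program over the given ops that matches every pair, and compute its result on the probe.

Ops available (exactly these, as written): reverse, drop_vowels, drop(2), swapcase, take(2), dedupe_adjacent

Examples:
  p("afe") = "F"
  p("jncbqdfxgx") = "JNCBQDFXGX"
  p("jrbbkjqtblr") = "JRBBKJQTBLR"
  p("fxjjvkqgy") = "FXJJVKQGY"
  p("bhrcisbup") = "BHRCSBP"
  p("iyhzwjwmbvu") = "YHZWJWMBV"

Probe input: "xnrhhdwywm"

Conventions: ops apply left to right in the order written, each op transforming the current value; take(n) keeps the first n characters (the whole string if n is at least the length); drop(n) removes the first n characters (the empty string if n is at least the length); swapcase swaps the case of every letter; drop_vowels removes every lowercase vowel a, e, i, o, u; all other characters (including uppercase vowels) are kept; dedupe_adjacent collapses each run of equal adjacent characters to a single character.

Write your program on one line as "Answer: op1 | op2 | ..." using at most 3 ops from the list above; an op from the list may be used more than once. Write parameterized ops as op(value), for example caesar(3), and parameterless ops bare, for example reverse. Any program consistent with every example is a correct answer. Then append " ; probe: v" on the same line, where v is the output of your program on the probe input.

drop_vowels | swapcase ; probe: "XNRHHDWYWM"

Check, running the answer program on each example:
  "afe" -> "f" -> "F"
  "jncbqdfxgx" -> "jncbqdfxgx" -> "JNCBQDFXGX"
  "jrbbkjqtblr" -> "jrbbkjqtblr" -> "JRBBKJQTBLR"
  "fxjjvkqgy" -> "fxjjvkqgy" -> "FXJJVKQGY"
  "bhrcisbup" -> "bhrcsbp" -> "BHRCSBP"
  "iyhzwjwmbvu" -> "yhzwjwmbv" -> "YHZWJWMBV"
  probe: "xnrhhdwywm" -> "xnrhhdwywm" -> "XNRHHDWYWM"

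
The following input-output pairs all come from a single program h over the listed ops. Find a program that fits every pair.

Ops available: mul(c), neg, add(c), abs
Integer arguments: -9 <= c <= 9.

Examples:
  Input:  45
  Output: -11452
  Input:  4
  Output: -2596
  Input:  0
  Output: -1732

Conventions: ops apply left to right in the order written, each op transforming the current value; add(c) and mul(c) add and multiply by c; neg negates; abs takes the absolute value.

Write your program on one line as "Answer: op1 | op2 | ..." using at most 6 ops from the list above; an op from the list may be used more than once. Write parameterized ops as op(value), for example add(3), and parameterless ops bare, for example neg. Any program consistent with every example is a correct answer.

add(8) | mul(6) | mul(-9) | add(-1) | mul(4)

Check, running the answer program on each example:
  45 -> 53 -> 318 -> -2862 -> -2863 -> -11452
  4 -> 12 -> 72 -> -648 -> -649 -> -2596
  0 -> 8 -> 48 -> -432 -> -433 -> -1732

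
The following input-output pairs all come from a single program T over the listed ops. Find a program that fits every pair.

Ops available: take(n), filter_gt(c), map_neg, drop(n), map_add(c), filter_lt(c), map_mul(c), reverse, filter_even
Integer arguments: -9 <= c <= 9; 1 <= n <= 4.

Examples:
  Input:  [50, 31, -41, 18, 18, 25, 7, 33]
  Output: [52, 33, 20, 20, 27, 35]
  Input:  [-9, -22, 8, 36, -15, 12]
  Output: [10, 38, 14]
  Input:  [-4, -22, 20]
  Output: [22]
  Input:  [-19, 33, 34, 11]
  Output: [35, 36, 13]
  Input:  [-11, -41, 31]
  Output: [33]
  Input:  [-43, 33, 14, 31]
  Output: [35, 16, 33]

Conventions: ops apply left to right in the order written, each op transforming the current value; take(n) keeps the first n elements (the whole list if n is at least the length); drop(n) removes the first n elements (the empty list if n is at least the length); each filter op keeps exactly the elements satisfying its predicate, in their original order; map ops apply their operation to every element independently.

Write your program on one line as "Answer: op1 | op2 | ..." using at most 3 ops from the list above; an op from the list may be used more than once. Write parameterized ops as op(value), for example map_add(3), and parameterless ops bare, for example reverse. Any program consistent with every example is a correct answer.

filter_gt(7) | map_add(2)

Check, running the answer program on each example:
  [50, 31, -41, 18, 18, 25, 7, 33] -> [50, 31, 18, 18, 25, 33] -> [52, 33, 20, 20, 27, 35]
  [-9, -22, 8, 36, -15, 12] -> [8, 36, 12] -> [10, 38, 14]
  [-4, -22, 20] -> [20] -> [22]
  [-19, 33, 34, 11] -> [33, 34, 11] -> [35, 36, 13]
  [-11, -41, 31] -> [31] -> [33]
  [-43, 33, 14, 31] -> [33, 14, 31] -> [35, 16, 33]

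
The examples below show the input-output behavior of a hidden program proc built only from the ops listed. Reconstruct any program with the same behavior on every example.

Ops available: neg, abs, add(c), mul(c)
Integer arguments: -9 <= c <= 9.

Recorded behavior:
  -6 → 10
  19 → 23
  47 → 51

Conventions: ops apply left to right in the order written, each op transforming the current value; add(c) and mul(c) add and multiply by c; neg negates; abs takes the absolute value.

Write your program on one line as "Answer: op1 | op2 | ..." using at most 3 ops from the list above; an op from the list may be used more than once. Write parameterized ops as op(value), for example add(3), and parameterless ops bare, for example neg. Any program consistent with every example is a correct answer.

abs | add(4)

Check, running the answer program on each example:
  -6 -> 6 -> 10
  19 -> 19 -> 23
  47 -> 47 -> 51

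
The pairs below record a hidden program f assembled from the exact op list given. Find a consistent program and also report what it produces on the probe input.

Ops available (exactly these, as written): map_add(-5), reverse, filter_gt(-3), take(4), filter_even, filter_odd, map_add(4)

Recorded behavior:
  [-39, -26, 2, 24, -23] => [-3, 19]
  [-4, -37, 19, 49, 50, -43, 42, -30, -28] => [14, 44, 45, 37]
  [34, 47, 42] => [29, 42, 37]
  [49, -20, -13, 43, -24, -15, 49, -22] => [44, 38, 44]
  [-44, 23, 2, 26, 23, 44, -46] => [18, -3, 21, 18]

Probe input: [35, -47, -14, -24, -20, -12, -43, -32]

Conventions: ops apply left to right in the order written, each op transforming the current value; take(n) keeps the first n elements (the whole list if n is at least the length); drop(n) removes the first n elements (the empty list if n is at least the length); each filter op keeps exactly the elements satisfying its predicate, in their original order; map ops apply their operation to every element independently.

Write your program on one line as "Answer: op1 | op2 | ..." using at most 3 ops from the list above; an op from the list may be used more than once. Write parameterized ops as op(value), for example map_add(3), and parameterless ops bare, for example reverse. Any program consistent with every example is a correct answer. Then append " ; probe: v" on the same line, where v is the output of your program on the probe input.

filter_gt(-3) | map_add(-5) | take(4) ; probe: [30]

Check, running the answer program on each example:
  [-39, -26, 2, 24, -23] -> [2, 24] -> [-3, 19] -> [-3, 19]
  [-4, -37, 19, 49, 50, -43, 42, -30, -28] -> [19, 49, 50, 42] -> [14, 44, 45, 37] -> [14, 44, 45, 37]
  [34, 47, 42] -> [34, 47, 42] -> [29, 42, 37] -> [29, 42, 37]
  [49, -20, -13, 43, -24, -15, 49, -22] -> [49, 43, 49] -> [44, 38, 44] -> [44, 38, 44]
  [-44, 23, 2, 26, 23, 44, -46] -> [23, 2, 26, 23, 44] -> [18, -3, 21, 18, 39] -> [18, -3, 21, 18]
  probe: [35, -47, -14, -24, -20, -12, -43, -32] -> [35] -> [30] -> [30]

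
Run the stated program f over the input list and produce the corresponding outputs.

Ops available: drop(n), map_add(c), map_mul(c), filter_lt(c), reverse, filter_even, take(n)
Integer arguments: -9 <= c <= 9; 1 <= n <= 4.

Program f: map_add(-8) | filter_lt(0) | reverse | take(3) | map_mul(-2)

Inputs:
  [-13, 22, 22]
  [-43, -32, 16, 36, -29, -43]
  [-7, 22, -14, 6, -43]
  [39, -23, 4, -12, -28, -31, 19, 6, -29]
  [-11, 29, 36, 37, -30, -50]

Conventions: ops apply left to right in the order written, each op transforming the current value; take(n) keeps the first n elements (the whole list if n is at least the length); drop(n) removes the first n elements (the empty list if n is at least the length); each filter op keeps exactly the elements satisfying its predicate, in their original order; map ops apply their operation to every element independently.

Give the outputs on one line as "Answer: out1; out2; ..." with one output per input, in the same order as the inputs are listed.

Execution, op by op:
  [-13, 22, 22] -> [-21, 14, 14] -> [-21] -> [-21] -> [-21] -> [42]
  [-43, -32, 16, 36, -29, -43] -> [-51, -40, 8, 28, -37, -51] -> [-51, -40, -37, -51] -> [-51, -37, -40, -51] -> [-51, -37, -40] -> [102, 74, 80]
  [-7, 22, -14, 6, -43] -> [-15, 14, -22, -2, -51] -> [-15, -22, -2, -51] -> [-51, -2, -22, -15] -> [-51, -2, -22] -> [102, 4, 44]
  [39, -23, 4, -12, -28, -31, 19, 6, -29] -> [31, -31, -4, -20, -36, -39, 11, -2, -37] -> [-31, -4, -20, -36, -39, -2, -37] -> [-37, -2, -39, -36, -20, -4, -31] -> [-37, -2, -39] -> [74, 4, 78]
  [-11, 29, 36, 37, -30, -50] -> [-19, 21, 28, 29, -38, -58] -> [-19, -38, -58] -> [-58, -38, -19] -> [-58, -38, -19] -> [116, 76, 38]

[42]; [102, 74, 80]; [102, 4, 44]; [74, 4, 78]; [116, 76, 38]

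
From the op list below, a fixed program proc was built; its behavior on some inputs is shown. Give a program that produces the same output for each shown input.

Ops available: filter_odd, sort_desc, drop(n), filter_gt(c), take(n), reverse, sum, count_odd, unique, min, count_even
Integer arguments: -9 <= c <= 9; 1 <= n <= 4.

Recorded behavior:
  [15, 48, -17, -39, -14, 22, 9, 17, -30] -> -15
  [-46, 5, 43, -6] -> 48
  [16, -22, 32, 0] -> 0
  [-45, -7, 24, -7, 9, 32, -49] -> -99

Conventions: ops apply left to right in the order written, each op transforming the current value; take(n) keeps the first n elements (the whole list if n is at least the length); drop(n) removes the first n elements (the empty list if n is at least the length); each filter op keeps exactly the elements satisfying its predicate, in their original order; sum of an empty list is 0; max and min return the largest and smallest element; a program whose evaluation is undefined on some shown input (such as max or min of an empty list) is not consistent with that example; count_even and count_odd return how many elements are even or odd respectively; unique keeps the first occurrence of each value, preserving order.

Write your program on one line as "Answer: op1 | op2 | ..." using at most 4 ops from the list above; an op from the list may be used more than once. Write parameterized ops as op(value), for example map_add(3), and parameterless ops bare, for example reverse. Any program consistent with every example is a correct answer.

sort_desc | reverse | filter_odd | sum

Check, running the answer program on each example:
  [15, 48, -17, -39, -14, 22, 9, 17, -30] -> [48, 22, 17, 15, 9, -14, -17, -30, -39] -> [-39, -30, -17, -14, 9, 15, 17, 22, 48] -> [-39, -17, 9, 15, 17] -> -15
  [-46, 5, 43, -6] -> [43, 5, -6, -46] -> [-46, -6, 5, 43] -> [5, 43] -> 48
  [16, -22, 32, 0] -> [32, 16, 0, -22] -> [-22, 0, 16, 32] -> [] -> 0
  [-45, -7, 24, -7, 9, 32, -49] -> [32, 24, 9, -7, -7, -45, -49] -> [-49, -45, -7, -7, 9, 24, 32] -> [-49, -45, -7, -7, 9] -> -99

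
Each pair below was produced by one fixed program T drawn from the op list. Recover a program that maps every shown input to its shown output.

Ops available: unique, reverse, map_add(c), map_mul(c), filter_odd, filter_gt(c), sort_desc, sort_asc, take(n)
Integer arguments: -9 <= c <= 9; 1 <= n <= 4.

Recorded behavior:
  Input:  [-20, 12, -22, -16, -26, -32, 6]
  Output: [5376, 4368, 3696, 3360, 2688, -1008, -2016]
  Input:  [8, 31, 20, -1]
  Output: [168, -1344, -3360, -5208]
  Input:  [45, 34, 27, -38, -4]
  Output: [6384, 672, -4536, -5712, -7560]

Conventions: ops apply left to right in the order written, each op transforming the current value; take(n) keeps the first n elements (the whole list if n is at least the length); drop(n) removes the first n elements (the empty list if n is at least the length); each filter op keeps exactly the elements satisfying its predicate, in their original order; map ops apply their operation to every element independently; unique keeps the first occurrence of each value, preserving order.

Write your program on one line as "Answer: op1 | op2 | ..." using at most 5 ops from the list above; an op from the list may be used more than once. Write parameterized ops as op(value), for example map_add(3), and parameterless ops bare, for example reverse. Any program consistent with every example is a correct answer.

map_mul(-8) | map_mul(-7) | sort_asc | map_mul(-3)

Check, running the answer program on each example:
  [-20, 12, -22, -16, -26, -32, 6] -> [160, -96, 176, 128, 208, 256, -48] -> [-1120, 672, -1232, -896, -1456, -1792, 336] -> [-1792, -1456, -1232, -1120, -896, 336, 672] -> [5376, 4368, 3696, 3360, 2688, -1008, -2016]
  [8, 31, 20, -1] -> [-64, -248, -160, 8] -> [448, 1736, 1120, -56] -> [-56, 448, 1120, 1736] -> [168, -1344, -3360, -5208]
  [45, 34, 27, -38, -4] -> [-360, -272, -216, 304, 32] -> [2520, 1904, 1512, -2128, -224] -> [-2128, -224, 1512, 1904, 2520] -> [6384, 672, -4536, -5712, -7560]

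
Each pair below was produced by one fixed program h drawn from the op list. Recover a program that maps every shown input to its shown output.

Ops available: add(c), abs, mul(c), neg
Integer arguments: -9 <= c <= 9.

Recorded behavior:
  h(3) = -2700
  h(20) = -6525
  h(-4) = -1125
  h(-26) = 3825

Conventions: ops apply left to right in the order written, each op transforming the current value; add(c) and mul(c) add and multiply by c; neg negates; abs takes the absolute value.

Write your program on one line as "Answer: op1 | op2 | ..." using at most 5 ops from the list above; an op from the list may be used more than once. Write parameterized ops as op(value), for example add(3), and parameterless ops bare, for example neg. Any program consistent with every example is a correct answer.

add(9) | mul(3) | mul(5) | mul(3) | mul(-5)

Check, running the answer program on each example:
  3 -> 12 -> 36 -> 180 -> 540 -> -2700
  20 -> 29 -> 87 -> 435 -> 1305 -> -6525
  -4 -> 5 -> 15 -> 75 -> 225 -> -1125
  -26 -> -17 -> -51 -> -255 -> -765 -> 3825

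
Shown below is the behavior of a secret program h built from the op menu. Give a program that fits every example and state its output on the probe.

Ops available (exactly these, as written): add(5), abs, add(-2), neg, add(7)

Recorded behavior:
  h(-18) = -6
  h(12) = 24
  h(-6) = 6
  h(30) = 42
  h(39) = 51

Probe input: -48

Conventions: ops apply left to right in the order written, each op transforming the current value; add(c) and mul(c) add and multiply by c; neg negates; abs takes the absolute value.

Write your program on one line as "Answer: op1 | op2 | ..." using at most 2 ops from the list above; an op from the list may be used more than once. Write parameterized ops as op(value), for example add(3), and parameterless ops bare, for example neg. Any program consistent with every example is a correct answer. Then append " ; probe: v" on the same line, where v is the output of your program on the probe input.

add(5) | add(7) ; probe: -36

Check, running the answer program on each example:
  -18 -> -13 -> -6
  12 -> 17 -> 24
  -6 -> -1 -> 6
  30 -> 35 -> 42
  39 -> 44 -> 51
  probe: -48 -> -43 -> -36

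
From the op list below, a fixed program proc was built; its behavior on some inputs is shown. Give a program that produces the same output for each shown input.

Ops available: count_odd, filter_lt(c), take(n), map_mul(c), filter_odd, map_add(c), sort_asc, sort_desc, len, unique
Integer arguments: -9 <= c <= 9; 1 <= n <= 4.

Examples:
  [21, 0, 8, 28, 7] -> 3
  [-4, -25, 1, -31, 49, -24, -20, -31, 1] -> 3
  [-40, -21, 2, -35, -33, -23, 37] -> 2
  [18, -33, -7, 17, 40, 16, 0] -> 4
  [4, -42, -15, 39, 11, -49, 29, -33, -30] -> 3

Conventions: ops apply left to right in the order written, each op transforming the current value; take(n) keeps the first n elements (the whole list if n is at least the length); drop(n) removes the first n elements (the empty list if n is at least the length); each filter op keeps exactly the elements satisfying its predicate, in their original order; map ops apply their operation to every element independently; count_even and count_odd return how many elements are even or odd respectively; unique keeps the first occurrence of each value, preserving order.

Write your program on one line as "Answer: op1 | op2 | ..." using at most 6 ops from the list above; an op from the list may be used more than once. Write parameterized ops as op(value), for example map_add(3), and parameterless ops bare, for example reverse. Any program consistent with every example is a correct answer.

sort_desc | unique | map_mul(-5) | map_add(-1) | filter_odd | len

Check, running the answer program on each example:
  [21, 0, 8, 28, 7] -> [28, 21, 8, 7, 0] -> [28, 21, 8, 7, 0] -> [-140, -105, -40, -35, 0] -> [-141, -106, -41, -36, -1] -> [-141, -41, -1] -> 3
  [-4, -25, 1, -31, 49, -24, -20, -31, 1] -> [49, 1, 1, -4, -20, -24, -25, -31, -31] -> [49, 1, -4, -20, -24, -25, -31] -> [-245, -5, 20, 100, 120, 125, 155] -> [-246, -6, 19, 99, 119, 124, 154] -> [19, 99, 119] -> 3
  [-40, -21, 2, -35, -33, -23, 37] -> [37, 2, -21, -23, -33, -35, -40] -> [37, 2, -21, -23, -33, -35, -40] -> [-185, -10, 105, 115, 165, 175, 200] -> [-186, -11, 104, 114, 164, 174, 199] -> [-11, 199] -> 2
  [18, -33, -7, 17, 40, 16, 0] -> [40, 18, 17, 16, 0, -7, -33] -> [40, 18, 17, 16, 0, -7, -33] -> [-200, -90, -85, -80, 0, 35, 165] -> [-201, -91, -86, -81, -1, 34, 164] -> [-201, -91, -81, -1] -> 4
  [4, -42, -15, 39, 11, -49, 29, -33, -30] -> [39, 29, 11, 4, -15, -30, -33, -42, -49] -> [39, 29, 11, 4, -15, -30, -33, -42, -49] -> [-195, -145, -55, -20, 75, 150, 165, 210, 245] -> [-196, -146, -56, -21, 74, 149, 164, 209, 244] -> [-21, 149, 209] -> 3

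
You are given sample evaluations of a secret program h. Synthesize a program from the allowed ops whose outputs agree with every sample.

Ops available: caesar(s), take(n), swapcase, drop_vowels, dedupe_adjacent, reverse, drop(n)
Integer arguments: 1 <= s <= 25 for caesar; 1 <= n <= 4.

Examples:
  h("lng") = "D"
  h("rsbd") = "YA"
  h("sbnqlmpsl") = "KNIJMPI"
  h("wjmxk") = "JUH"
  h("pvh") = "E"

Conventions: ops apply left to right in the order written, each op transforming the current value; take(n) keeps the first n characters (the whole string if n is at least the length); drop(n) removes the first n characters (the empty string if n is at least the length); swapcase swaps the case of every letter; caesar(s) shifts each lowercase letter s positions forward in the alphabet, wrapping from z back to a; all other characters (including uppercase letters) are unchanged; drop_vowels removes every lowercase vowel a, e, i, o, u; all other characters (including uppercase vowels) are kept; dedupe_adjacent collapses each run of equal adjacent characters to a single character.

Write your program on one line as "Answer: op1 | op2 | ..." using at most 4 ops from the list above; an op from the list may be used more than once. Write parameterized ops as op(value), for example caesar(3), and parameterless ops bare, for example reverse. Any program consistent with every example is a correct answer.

caesar(23) | swapcase | drop(2)

Check, running the answer program on each example:
  "lng" -> "ikd" -> "IKD" -> "D"
  "rsbd" -> "opya" -> "OPYA" -> "YA"
  "sbnqlmpsl" -> "pyknijmpi" -> "PYKNIJMPI" -> "KNIJMPI"
  "wjmxk" -> "tgjuh" -> "TGJUH" -> "JUH"
  "pvh" -> "mse" -> "MSE" -> "E"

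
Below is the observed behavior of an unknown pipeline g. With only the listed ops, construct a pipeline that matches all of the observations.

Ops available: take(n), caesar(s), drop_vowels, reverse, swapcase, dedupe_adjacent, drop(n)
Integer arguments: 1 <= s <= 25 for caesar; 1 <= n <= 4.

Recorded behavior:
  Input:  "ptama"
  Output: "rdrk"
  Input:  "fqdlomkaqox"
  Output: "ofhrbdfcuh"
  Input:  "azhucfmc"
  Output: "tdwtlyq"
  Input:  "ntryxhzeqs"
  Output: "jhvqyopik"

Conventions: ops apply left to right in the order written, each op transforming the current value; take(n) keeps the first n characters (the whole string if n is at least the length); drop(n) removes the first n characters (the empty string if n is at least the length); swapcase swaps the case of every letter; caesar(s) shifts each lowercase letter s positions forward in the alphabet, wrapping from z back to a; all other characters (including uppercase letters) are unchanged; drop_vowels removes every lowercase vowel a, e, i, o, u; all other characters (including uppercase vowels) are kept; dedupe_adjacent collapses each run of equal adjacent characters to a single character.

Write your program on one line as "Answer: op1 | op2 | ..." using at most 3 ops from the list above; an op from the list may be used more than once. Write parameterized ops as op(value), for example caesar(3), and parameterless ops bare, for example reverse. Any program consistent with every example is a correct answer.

drop(1) | reverse | caesar(17)

Check, running the answer program on each example:
  "ptama" -> "tama" -> "amat" -> "rdrk"
  "fqdlomkaqox" -> "qdlomkaqox" -> "xoqakmoldq" -> "ofhrbdfcuh"
  "azhucfmc" -> "zhucfmc" -> "cmfcuhz" -> "tdwtlyq"
  "ntryxhzeqs" -> "tryxhzeqs" -> "sqezhxyrt" -> "jhvqyopik"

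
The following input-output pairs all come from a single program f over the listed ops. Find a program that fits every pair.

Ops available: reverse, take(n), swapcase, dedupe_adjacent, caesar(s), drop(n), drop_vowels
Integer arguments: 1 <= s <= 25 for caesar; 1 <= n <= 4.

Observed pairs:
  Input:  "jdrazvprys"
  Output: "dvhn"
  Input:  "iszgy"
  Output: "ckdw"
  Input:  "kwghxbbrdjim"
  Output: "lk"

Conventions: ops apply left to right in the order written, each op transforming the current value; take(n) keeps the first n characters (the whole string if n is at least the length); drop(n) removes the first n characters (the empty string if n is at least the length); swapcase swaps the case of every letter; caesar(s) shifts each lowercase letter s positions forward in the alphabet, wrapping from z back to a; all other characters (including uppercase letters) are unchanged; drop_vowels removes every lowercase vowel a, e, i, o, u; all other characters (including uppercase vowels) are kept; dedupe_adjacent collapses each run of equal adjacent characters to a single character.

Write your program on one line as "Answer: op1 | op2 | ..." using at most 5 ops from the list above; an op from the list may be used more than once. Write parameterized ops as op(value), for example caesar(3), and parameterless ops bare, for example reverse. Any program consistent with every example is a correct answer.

drop_vowels | caesar(4) | take(4) | drop_vowels | reverse

Check, running the answer program on each example:
  "jdrazvprys" -> "jdrzvprys" -> "nhvdztvcw" -> "nhvd" -> "nhvd" -> "dvhn"
  "iszgy" -> "szgy" -> "wdkc" -> "wdkc" -> "wdkc" -> "ckdw"
  "kwghxbbrdjim" -> "kwghxbbrdjm" -> "oaklbffvhnq" -> "oakl" -> "kl" -> "lk"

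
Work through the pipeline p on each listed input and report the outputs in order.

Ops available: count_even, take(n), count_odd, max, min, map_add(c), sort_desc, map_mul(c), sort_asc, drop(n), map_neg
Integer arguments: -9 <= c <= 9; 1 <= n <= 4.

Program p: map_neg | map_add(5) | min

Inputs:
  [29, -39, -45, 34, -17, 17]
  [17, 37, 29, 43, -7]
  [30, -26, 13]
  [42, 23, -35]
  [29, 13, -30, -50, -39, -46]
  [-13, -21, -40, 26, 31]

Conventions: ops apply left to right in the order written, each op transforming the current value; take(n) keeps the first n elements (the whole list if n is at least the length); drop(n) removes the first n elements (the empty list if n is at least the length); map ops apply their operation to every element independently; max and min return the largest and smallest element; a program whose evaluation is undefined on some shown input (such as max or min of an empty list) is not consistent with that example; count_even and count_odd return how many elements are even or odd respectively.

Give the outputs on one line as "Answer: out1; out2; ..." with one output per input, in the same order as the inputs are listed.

Execution, op by op:
  [29, -39, -45, 34, -17, 17] -> [-29, 39, 45, -34, 17, -17] -> [-24, 44, 50, -29, 22, -12] -> -29
  [17, 37, 29, 43, -7] -> [-17, -37, -29, -43, 7] -> [-12, -32, -24, -38, 12] -> -38
  [30, -26, 13] -> [-30, 26, -13] -> [-25, 31, -8] -> -25
  [42, 23, -35] -> [-42, -23, 35] -> [-37, -18, 40] -> -37
  [29, 13, -30, -50, -39, -46] -> [-29, -13, 30, 50, 39, 46] -> [-24, -8, 35, 55, 44, 51] -> -24
  [-13, -21, -40, 26, 31] -> [13, 21, 40, -26, -31] -> [18, 26, 45, -21, -26] -> -26

-29; -38; -25; -37; -24; -26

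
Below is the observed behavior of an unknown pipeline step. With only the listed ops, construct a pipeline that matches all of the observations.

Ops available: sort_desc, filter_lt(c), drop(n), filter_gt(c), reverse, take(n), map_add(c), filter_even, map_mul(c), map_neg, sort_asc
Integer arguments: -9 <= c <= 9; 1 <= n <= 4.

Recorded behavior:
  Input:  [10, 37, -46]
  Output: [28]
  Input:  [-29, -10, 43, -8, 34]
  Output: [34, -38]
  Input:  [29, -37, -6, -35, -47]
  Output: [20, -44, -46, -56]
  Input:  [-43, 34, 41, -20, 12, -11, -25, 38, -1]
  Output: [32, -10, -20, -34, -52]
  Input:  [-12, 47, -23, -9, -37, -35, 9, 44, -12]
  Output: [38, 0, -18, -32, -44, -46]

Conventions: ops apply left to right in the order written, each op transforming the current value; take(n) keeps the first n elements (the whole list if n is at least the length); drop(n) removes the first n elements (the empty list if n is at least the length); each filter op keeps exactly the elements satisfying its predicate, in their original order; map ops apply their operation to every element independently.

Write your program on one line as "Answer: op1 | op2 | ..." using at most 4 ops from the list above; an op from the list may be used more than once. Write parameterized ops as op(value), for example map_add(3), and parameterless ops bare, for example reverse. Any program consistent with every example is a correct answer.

map_add(-1) | sort_desc | filter_even | map_add(-8)

Check, running the answer program on each example:
  [10, 37, -46] -> [9, 36, -47] -> [36, 9, -47] -> [36] -> [28]
  [-29, -10, 43, -8, 34] -> [-30, -11, 42, -9, 33] -> [42, 33, -9, -11, -30] -> [42, -30] -> [34, -38]
  [29, -37, -6, -35, -47] -> [28, -38, -7, -36, -48] -> [28, -7, -36, -38, -48] -> [28, -36, -38, -48] -> [20, -44, -46, -56]
  [-43, 34, 41, -20, 12, -11, -25, 38, -1] -> [-44, 33, 40, -21, 11, -12, -26, 37, -2] -> [40, 37, 33, 11, -2, -12, -21, -26, -44] -> [40, -2, -12, -26, -44] -> [32, -10, -20, -34, -52]
  [-12, 47, -23, -9, -37, -35, 9, 44, -12] -> [-13, 46, -24, -10, -38, -36, 8, 43, -13] -> [46, 43, 8, -10, -13, -13, -24, -36, -38] -> [46, 8, -10, -24, -36, -38] -> [38, 0, -18, -32, -44, -46]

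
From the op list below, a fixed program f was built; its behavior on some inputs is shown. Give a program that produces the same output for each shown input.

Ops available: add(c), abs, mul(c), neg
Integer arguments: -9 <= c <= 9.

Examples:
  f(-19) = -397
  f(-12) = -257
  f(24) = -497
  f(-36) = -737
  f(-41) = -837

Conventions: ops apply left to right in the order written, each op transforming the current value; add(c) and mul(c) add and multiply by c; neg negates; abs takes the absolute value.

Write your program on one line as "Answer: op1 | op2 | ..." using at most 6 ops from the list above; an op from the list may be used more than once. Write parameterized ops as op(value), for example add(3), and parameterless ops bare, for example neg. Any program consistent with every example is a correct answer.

mul(5) | abs | add(3) | mul(-4) | add(-5)

Check, running the answer program on each example:
  -19 -> -95 -> 95 -> 98 -> -392 -> -397
  -12 -> -60 -> 60 -> 63 -> -252 -> -257
  24 -> 120 -> 120 -> 123 -> -492 -> -497
  -36 -> -180 -> 180 -> 183 -> -732 -> -737
  -41 -> -205 -> 205 -> 208 -> -832 -> -837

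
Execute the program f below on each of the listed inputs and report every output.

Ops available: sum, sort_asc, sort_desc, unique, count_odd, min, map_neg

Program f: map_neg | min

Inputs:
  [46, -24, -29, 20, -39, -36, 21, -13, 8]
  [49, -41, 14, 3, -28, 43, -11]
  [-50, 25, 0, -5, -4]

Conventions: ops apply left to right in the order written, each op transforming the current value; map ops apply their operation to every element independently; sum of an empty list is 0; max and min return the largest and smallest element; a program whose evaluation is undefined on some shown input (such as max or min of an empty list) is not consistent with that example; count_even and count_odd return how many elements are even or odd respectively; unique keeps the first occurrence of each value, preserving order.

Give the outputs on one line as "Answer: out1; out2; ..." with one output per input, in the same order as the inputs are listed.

Execution, op by op:
  [46, -24, -29, 20, -39, -36, 21, -13, 8] -> [-46, 24, 29, -20, 39, 36, -21, 13, -8] -> -46
  [49, -41, 14, 3, -28, 43, -11] -> [-49, 41, -14, -3, 28, -43, 11] -> -49
  [-50, 25, 0, -5, -4] -> [50, -25, 0, 5, 4] -> -25

-46; -49; -25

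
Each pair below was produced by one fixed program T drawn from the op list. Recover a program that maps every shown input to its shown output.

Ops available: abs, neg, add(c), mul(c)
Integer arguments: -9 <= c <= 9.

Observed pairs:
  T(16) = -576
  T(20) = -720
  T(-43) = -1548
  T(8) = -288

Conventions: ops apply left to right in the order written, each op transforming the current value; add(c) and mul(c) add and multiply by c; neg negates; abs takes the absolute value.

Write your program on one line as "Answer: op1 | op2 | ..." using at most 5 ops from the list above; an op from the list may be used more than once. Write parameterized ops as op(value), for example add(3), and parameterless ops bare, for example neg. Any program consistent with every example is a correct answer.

mul(4) | abs | neg | mul(9)

Check, running the answer program on each example:
  16 -> 64 -> 64 -> -64 -> -576
  20 -> 80 -> 80 -> -80 -> -720
  -43 -> -172 -> 172 -> -172 -> -1548
  8 -> 32 -> 32 -> -32 -> -288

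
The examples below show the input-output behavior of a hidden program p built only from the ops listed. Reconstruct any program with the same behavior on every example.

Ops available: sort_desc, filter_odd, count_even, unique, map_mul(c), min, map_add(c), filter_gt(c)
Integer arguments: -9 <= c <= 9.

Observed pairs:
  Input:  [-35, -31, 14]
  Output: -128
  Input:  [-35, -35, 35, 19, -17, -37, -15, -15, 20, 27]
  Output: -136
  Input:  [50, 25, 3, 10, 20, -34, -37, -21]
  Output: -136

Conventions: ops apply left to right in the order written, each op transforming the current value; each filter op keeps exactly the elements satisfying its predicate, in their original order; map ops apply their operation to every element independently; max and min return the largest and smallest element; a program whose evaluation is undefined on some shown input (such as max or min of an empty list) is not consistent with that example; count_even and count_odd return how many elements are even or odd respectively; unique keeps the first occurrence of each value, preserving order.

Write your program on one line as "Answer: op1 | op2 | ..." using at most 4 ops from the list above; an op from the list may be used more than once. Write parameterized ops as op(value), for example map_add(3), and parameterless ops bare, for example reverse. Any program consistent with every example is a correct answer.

map_add(3) | map_mul(4) | min

Check, running the answer program on each example:
  [-35, -31, 14] -> [-32, -28, 17] -> [-128, -112, 68] -> -128
  [-35, -35, 35, 19, -17, -37, -15, -15, 20, 27] -> [-32, -32, 38, 22, -14, -34, -12, -12, 23, 30] -> [-128, -128, 152, 88, -56, -136, -48, -48, 92, 120] -> -136
  [50, 25, 3, 10, 20, -34, -37, -21] -> [53, 28, 6, 13, 23, -31, -34, -18] -> [212, 112, 24, 52, 92, -124, -136, -72] -> -136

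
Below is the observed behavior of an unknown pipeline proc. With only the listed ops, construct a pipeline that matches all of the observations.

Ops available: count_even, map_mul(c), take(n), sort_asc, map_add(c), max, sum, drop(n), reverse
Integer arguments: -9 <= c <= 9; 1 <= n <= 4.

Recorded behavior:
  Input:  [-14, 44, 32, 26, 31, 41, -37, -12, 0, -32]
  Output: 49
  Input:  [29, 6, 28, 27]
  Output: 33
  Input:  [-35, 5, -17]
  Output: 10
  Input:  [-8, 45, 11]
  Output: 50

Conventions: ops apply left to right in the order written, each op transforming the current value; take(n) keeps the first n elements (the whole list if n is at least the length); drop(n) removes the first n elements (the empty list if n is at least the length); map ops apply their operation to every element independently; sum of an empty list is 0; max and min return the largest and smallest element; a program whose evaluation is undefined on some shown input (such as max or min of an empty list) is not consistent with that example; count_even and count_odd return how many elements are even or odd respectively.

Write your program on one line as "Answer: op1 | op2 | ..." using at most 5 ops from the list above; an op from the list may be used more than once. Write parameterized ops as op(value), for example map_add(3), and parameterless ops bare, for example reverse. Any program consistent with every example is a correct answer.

drop(1) | sort_asc | reverse | map_add(5) | max

Check, running the answer program on each example:
  [-14, 44, 32, 26, 31, 41, -37, -12, 0, -32] -> [44, 32, 26, 31, 41, -37, -12, 0, -32] -> [-37, -32, -12, 0, 26, 31, 32, 41, 44] -> [44, 41, 32, 31, 26, 0, -12, -32, -37] -> [49, 46, 37, 36, 31, 5, -7, -27, -32] -> 49
  [29, 6, 28, 27] -> [6, 28, 27] -> [6, 27, 28] -> [28, 27, 6] -> [33, 32, 11] -> 33
  [-35, 5, -17] -> [5, -17] -> [-17, 5] -> [5, -17] -> [10, -12] -> 10
  [-8, 45, 11] -> [45, 11] -> [11, 45] -> [45, 11] -> [50, 16] -> 50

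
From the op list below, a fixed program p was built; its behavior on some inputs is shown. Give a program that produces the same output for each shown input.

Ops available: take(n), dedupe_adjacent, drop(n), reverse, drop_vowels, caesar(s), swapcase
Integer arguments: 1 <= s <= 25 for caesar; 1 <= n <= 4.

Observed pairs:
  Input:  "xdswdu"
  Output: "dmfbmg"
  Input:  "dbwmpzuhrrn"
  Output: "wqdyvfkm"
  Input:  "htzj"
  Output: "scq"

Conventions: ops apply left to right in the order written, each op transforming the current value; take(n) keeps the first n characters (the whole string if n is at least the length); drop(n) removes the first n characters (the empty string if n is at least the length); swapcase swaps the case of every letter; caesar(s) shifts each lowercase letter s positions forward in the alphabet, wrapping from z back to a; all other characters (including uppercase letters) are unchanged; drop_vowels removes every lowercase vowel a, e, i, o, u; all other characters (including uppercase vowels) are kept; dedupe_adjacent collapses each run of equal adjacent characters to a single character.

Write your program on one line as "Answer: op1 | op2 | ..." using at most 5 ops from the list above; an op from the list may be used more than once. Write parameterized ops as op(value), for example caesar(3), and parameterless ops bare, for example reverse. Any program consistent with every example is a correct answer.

dedupe_adjacent | reverse | caesar(9) | drop_vowels

Check, running the answer program on each example:
  "xdswdu" -> "xdswdu" -> "udwsdx" -> "dmfbmg" -> "dmfbmg"
  "dbwmpzuhrrn" -> "dbwmpzuhrn" -> "nrhuzpmwbd" -> "waqdiyvfkm" -> "wqdyvfkm"
  "htzj" -> "htzj" -> "jzth" -> "sicq" -> "scq"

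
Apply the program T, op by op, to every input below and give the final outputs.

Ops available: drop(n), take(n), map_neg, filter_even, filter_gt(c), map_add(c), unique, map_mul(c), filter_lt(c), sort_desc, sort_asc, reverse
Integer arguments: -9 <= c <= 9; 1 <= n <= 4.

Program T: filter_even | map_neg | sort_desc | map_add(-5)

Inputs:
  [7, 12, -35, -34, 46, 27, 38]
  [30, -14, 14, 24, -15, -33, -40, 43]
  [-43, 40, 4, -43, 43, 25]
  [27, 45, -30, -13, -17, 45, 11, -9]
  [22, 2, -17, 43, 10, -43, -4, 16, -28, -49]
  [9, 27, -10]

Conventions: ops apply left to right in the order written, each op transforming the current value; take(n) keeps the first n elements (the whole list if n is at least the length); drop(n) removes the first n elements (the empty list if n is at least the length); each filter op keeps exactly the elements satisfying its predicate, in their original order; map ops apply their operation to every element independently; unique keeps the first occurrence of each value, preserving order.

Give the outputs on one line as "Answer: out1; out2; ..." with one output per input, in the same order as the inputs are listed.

[29, -17, -43, -51]; [35, 9, -19, -29, -35]; [-9, -45]; [25]; [23, -1, -7, -15, -21, -27]; [5]

Execution, op by op:
  [7, 12, -35, -34, 46, 27, 38] -> [12, -34, 46, 38] -> [-12, 34, -46, -38] -> [34, -12, -38, -46] -> [29, -17, -43, -51]
  [30, -14, 14, 24, -15, -33, -40, 43] -> [30, -14, 14, 24, -40] -> [-30, 14, -14, -24, 40] -> [40, 14, -14, -24, -30] -> [35, 9, -19, -29, -35]
  [-43, 40, 4, -43, 43, 25] -> [40, 4] -> [-40, -4] -> [-4, -40] -> [-9, -45]
  [27, 45, -30, -13, -17, 45, 11, -9] -> [-30] -> [30] -> [30] -> [25]
  [22, 2, -17, 43, 10, -43, -4, 16, -28, -49] -> [22, 2, 10, -4, 16, -28] -> [-22, -2, -10, 4, -16, 28] -> [28, 4, -2, -10, -16, -22] -> [23, -1, -7, -15, -21, -27]
  [9, 27, -10] -> [-10] -> [10] -> [10] -> [5]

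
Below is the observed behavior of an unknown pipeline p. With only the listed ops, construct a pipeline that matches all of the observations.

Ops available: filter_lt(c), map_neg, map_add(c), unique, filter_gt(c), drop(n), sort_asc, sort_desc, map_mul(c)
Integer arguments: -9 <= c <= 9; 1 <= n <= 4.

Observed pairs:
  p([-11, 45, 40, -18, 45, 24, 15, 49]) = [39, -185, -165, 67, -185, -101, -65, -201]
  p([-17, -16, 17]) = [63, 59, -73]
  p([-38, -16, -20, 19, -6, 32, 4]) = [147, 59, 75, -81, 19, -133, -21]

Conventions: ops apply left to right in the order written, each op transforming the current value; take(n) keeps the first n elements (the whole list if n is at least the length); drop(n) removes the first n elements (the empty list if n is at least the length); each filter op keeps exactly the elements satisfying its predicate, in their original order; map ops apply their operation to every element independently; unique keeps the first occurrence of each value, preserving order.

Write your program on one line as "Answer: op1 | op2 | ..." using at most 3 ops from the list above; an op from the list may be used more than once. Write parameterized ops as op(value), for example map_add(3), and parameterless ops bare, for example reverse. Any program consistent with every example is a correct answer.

map_mul(4) | map_neg | map_add(-5)

Check, running the answer program on each example:
  [-11, 45, 40, -18, 45, 24, 15, 49] -> [-44, 180, 160, -72, 180, 96, 60, 196] -> [44, -180, -160, 72, -180, -96, -60, -196] -> [39, -185, -165, 67, -185, -101, -65, -201]
  [-17, -16, 17] -> [-68, -64, 68] -> [68, 64, -68] -> [63, 59, -73]
  [-38, -16, -20, 19, -6, 32, 4] -> [-152, -64, -80, 76, -24, 128, 16] -> [152, 64, 80, -76, 24, -128, -16] -> [147, 59, 75, -81, 19, -133, -21]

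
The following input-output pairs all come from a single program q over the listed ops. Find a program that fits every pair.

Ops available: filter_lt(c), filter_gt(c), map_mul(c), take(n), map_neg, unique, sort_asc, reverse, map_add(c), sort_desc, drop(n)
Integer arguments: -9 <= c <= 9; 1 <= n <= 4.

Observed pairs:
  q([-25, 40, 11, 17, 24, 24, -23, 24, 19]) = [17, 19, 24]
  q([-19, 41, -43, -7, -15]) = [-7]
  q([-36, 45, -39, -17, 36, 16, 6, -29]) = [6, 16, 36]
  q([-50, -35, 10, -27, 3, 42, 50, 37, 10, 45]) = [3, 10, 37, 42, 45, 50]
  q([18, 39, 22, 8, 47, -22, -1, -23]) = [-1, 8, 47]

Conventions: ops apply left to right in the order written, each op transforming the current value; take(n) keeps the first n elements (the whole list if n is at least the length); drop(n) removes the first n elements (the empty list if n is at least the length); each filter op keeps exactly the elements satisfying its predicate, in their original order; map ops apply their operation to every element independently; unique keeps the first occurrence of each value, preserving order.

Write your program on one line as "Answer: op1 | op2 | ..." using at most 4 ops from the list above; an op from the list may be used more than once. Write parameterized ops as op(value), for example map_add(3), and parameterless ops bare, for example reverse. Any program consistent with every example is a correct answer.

drop(3) | sort_asc | unique | filter_gt(-8)

Check, running the answer program on each example:
  [-25, 40, 11, 17, 24, 24, -23, 24, 19] -> [17, 24, 24, -23, 24, 19] -> [-23, 17, 19, 24, 24, 24] -> [-23, 17, 19, 24] -> [17, 19, 24]
  [-19, 41, -43, -7, -15] -> [-7, -15] -> [-15, -7] -> [-15, -7] -> [-7]
  [-36, 45, -39, -17, 36, 16, 6, -29] -> [-17, 36, 16, 6, -29] -> [-29, -17, 6, 16, 36] -> [-29, -17, 6, 16, 36] -> [6, 16, 36]
  [-50, -35, 10, -27, 3, 42, 50, 37, 10, 45] -> [-27, 3, 42, 50, 37, 10, 45] -> [-27, 3, 10, 37, 42, 45, 50] -> [-27, 3, 10, 37, 42, 45, 50] -> [3, 10, 37, 42, 45, 50]
  [18, 39, 22, 8, 47, -22, -1, -23] -> [8, 47, -22, -1, -23] -> [-23, -22, -1, 8, 47] -> [-23, -22, -1, 8, 47] -> [-1, 8, 47]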